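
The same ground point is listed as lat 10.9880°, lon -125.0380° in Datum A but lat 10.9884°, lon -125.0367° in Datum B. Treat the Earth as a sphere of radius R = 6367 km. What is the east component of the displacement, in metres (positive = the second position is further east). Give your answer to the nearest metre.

Δφ = 10.9884° − 10.9880° = +0.0004°; Δλ = -125.0367° − -125.0380° = +0.0013°.
1° along a meridian = πR/180 = 111125 m.
ΔN = Δφ × 111125 = 44.5 m; ΔE = Δλ × 111125 × cos(10.9880°) = +0.0013 × 111125 × 0.981667 = 141.8 m.

ΔE = 142 m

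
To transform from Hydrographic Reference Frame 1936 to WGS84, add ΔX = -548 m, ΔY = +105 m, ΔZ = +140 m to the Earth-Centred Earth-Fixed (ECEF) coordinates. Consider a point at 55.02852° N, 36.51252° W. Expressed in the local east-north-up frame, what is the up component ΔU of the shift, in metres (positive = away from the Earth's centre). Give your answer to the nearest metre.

ΔU = -174 m

At φ = 55.02852°, λ = -36.51252°: sin φ = 0.819437, cos φ = 0.573169, sin λ = -0.594998, cos λ = 0.803727.
ΔU = cos φ cos λ·ΔX + cos φ sin λ·ΔY + sin φ·ΔZ = (0.573169)(0.803727)(-548) + (0.573169)(-0.594998)(105) + (0.819437)(140) = -173.54 m.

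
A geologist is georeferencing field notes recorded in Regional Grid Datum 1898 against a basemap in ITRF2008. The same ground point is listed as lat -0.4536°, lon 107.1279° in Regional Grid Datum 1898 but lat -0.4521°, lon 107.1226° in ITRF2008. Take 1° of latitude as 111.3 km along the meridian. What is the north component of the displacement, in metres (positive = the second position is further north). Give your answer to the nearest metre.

Δφ = -0.4521° − -0.4536° = +0.0015°; Δλ = 107.1226° − 107.1279° = -0.0053°.
ΔN = Δφ × 111300 = 167.0 m; ΔE = Δλ × 111300 × cos(-0.4536°) = -0.0053 × 111300 × 0.999969 = -589.9 m.

ΔN = 167 m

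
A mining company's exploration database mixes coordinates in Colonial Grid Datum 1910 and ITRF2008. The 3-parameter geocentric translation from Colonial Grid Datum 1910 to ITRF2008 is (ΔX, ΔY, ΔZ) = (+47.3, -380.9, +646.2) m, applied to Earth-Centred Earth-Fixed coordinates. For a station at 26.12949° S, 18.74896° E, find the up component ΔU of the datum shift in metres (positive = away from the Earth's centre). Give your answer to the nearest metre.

At φ = -26.12949°, λ = 18.74896°: sin φ = -0.440401, cos φ = 0.897801, sin λ = 0.321422, cos λ = 0.946936.
ΔU = cos φ cos λ·ΔX + cos φ sin λ·ΔY + sin φ·ΔZ = (0.897801)(0.946936)(47.3) + (0.897801)(0.321422)(-380.9) + (-0.440401)(646.2) = -354.29 m.

ΔU = -354 m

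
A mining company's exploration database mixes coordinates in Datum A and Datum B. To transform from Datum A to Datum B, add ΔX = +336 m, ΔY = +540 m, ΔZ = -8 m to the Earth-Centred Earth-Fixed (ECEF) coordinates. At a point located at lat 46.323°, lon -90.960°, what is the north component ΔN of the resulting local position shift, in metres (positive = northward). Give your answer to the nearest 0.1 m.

ΔN = 389.0 m

At φ = 46.323°, λ = -90.960°: sin φ = 0.723244, cos φ = 0.690592, sin λ = -0.999860, cos λ = -0.016754.
ΔN = −sin φ cos λ·ΔX − sin φ sin λ·ΔY + cos φ·ΔZ = −(0.723244)(-0.016754)(336) − (0.723244)(-0.999860)(540) + (0.690592)(-8) = 389.04 m.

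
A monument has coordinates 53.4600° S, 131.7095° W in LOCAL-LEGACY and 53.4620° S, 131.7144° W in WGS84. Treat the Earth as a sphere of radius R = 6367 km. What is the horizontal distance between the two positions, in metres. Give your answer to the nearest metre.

Δφ = -53.4620° − -53.4600° = -0.0020°; Δλ = -131.7144° − -131.7095° = -0.0049°.
1° along a meridian = πR/180 = 111125 m.
ΔN = Δφ × 111125 = -222.3 m; ΔE = Δλ × 111125 × cos(-53.4600°) = -0.0049 × 111125 × 0.595384 = -324.2 m.
Distance = √(ΔE² + ΔN²) = √((-324.2)² + (-222.3)²) = 393.1 m.

393 m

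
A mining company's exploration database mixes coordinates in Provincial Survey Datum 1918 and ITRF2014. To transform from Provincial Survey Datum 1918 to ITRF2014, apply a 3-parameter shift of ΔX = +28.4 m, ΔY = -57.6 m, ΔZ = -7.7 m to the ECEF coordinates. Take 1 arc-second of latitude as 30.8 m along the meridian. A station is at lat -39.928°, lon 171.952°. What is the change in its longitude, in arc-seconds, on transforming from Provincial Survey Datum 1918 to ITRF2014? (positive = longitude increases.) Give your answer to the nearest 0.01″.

Δλ = 2.25″

sin φ = -0.641824, cos φ = 0.766852, sin λ = 0.140003, cos λ = -0.990151.
East component: ΔE = −sin λ·ΔX + cos λ·ΔY = −(0.140003)(28.4) + (-0.990151)(-57.6) = 53.06 m.
1° of latitude spans 3600 × 30.80 = 110880 m; at latitude φ, 1° of longitude spans that × cos φ = 85028.5 m, so Δλ = 53.06 / 85028.5 × 3600 = 2.246″.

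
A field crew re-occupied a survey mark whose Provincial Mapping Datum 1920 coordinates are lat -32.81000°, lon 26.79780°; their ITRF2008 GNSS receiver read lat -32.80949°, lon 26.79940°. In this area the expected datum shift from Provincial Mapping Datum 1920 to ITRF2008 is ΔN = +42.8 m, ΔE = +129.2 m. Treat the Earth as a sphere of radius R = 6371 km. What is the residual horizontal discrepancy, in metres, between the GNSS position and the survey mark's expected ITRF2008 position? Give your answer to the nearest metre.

Observed coordinate differences: Δφ = +0.00051°, Δλ = +0.00160°.
Converting to metres (1° lat = 111195 m, cos φ = 0.840472): observed ΔN = 56.7 m, observed ΔE = 149.5 m.
Subtracting the expected shift leaves a residual of 56.7 − (42.8) = 13.9 m north and 149.5 − (129.2) = 20.3 m east.
Residual distance = √(13.9² + 20.3²) = 24.6 m.

25 m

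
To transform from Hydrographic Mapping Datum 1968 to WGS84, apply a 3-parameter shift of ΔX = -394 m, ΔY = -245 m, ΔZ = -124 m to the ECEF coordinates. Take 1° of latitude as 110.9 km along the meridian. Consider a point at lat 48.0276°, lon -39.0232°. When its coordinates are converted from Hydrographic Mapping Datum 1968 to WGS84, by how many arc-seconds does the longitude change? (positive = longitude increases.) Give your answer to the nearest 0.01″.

sin φ = 0.743467, cos φ = 0.668773, sin λ = -0.629635, cos λ = 0.776891.
East component: ΔE = −sin λ·ΔX + cos λ·ΔY = −(-0.629635)(-394) + (0.776891)(-245) = -438.41 m.
1° of latitude spans 110900 m; at latitude φ, 1° of longitude spans that × cos φ = 74166.9 m, so Δλ = -438.41 / 74166.9 × 3600 = -21.280″.

Δλ = -21.28″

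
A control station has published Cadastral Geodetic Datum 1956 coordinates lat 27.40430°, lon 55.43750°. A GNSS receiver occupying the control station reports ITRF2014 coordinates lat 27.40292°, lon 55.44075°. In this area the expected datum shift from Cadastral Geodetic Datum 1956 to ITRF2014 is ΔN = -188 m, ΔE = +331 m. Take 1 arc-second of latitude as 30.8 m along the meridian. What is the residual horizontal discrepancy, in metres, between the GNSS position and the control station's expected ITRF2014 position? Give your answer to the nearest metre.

Observed coordinate differences: Δφ = -0.00138°, Δλ = +0.00325°.
Converting to metres (1° lat = 110880 m, cos φ = 0.887781): observed ΔN = -153.0 m, observed ΔE = 319.9 m.
Subtracting the expected shift leaves a residual of -153.0 − (-188) = 35.0 m north and 319.9 − (331) = -11.1 m east.
Residual distance = √(35.0² + (-11.1)²) = 36.7 m.

37 m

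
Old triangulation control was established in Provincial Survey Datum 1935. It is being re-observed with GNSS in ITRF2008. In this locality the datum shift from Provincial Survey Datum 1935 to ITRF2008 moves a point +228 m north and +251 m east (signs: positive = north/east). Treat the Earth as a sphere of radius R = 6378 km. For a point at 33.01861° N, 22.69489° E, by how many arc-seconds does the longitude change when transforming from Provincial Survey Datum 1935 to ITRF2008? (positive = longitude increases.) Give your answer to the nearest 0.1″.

Δλ = 9.7″

At latitude 33.01861°, cos φ = 0.838494.
One radian of longitude at latitude φ spans R cos φ, so Δλ = ΔE / (R cos φ) = 251.0 / (6378000 × 0.838494) = 4.6934e-05 rad = 9.681″.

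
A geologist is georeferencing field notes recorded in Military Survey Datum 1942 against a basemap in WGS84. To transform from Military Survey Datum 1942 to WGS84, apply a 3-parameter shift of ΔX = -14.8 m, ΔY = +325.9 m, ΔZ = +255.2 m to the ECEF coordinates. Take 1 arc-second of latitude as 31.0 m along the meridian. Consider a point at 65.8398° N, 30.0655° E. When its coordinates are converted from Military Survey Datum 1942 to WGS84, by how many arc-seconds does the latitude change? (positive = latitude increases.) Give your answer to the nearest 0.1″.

Δφ = -1.1″

sin φ = 0.912405, cos φ = 0.409289, sin λ = 0.500990, cos λ = 0.865453.
North component: ΔN = −sin φ cos λ·ΔX − sin φ sin λ·ΔY + cos φ·ΔZ = −(0.912405)(0.865453)(-14.8) − (0.912405)(0.500990)(325.9) + (0.409289)(255.2) = -32.83 m.
1° of latitude spans 3600 × 31.00 = 111600 m, so Δφ = -32.83 / 111600 × 3600 = -1.059″.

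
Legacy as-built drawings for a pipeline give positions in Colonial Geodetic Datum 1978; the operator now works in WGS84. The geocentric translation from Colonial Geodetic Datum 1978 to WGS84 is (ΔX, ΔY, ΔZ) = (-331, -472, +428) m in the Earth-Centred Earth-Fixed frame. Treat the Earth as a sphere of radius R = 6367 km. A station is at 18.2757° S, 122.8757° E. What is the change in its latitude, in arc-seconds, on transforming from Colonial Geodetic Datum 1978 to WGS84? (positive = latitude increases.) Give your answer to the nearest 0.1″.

Δφ = 11.0″

sin φ = -0.313590, cos φ = 0.949559, sin λ = 0.839850, cos λ = -0.542818.
North component: ΔN = −sin φ cos λ·ΔX − sin φ sin λ·ΔY + cos φ·ΔZ = −(-0.313590)(-0.542818)(-331) − (-0.313590)(0.839850)(-472) + (0.949559)(428) = 338.44 m.
1° of latitude spans πR/180 = 111125 m, so Δφ = 338.44 / 111125 × 3600 = 10.964″.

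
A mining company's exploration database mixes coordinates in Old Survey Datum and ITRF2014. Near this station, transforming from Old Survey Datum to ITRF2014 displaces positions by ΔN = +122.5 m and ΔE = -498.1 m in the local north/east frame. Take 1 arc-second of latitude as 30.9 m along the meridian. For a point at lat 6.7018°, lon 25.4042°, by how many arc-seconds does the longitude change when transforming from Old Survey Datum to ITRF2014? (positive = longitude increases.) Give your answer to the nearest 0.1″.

At latitude 6.7018°, cos φ = 0.993167.
1″ of longitude at this latitude = 30.90 × cos φ = 30.6889 m, so Δλ = -498.1 / 30.6889 = -16.231″.

Δλ = -16.2″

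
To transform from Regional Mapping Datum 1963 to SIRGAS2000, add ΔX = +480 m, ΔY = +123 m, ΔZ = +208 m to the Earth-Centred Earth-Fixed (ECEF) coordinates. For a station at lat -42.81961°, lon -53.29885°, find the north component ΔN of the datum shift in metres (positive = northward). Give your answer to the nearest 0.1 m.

ΔN = 280.5 m

At φ = -42.81961°, λ = -53.29885°: sin φ = -0.679692, cos φ = 0.733497, sin λ = -0.801764, cos λ = 0.597641.
ΔN = −sin φ cos λ·ΔX − sin φ sin λ·ΔY + cos φ·ΔZ = −(-0.679692)(0.597641)(480) − (-0.679692)(-0.801764)(123) + (0.733497)(208) = 280.52 m.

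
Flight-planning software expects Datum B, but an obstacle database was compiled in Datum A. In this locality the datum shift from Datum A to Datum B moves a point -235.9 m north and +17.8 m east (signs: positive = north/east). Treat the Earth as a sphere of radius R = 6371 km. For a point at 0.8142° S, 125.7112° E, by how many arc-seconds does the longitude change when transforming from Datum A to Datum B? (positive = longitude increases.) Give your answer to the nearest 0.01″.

Δλ = 0.58″

At latitude -0.8142°, cos φ = 0.999899.
One radian of longitude at latitude φ spans R cos φ, so Δλ = ΔE / (R cos φ) = 17.8 / (6371000 × 0.999899) = 2.7942e-06 rad = 0.576″.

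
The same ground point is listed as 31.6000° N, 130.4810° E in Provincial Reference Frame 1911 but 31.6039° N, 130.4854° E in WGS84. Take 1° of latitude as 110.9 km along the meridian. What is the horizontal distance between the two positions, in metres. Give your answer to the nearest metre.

Δφ = 31.6039° − 31.6000° = +0.0039°; Δλ = 130.4854° − 130.4810° = +0.0044°.
ΔN = Δφ × 110900 = 432.5 m; ΔE = Δλ × 110900 × cos(31.6000°) = +0.0044 × 110900 × 0.851727 = 415.6 m.
Distance = √(ΔE² + ΔN²) = √(415.6² + 432.5²) = 599.8 m.

600 m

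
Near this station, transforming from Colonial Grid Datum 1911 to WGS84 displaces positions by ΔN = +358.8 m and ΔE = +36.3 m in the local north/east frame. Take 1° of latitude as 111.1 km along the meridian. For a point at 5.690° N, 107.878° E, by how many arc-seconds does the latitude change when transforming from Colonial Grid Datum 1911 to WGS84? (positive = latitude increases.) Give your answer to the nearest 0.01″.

1° of latitude = 111.1 km, so Δφ = 358.8 / 111100 = 0.0032295° = 11.626″.

Δφ = 11.63″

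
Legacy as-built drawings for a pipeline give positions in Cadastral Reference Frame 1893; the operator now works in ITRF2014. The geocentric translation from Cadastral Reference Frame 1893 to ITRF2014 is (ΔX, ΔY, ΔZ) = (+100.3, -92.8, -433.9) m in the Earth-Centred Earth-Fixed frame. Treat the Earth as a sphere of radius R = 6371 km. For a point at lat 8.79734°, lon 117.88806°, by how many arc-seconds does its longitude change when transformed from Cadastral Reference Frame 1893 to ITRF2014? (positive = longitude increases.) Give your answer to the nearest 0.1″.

sin φ = 0.152940, cos φ = 0.988235, sin λ = 0.883863, cos λ = -0.467746.
East component: ΔE = −sin λ·ΔX + cos λ·ΔY = −(0.883863)(100.3) + (-0.467746)(-92.8) = -45.24 m.
1° of latitude spans πR/180 = 111195 m; at latitude φ, 1° of longitude spans that × cos φ = 109886.8 m, so Δλ = -45.24 / 109886.8 × 3600 = -1.482″.

Δλ = -1.5″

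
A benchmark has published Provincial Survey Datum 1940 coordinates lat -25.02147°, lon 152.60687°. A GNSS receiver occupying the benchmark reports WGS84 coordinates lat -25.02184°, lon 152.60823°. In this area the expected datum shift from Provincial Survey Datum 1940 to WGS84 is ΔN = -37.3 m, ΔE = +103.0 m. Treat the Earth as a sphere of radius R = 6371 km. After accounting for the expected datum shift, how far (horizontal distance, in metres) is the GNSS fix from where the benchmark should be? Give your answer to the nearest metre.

34 m

Observed coordinate differences: Δφ = -0.00037°, Δλ = +0.00136°.
Converting to metres (1° lat = 111195 m, cos φ = 0.906149): observed ΔN = -41.1 m, observed ΔE = 137.0 m.
Subtracting the expected shift leaves a residual of -41.1 − (-37.3) = -3.8 m north and 137.0 − (103.0) = 34.0 m east.
Residual distance = √((-3.8)² + 34.0²) = 34.2 m.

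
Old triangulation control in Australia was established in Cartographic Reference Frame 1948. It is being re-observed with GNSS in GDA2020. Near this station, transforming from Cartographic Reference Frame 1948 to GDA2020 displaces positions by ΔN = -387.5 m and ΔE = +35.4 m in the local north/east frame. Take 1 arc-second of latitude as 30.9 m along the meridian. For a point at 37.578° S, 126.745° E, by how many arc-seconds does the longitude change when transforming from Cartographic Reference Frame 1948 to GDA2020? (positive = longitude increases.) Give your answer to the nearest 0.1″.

At latitude -37.578°, cos φ = 0.792524.
1″ of longitude at this latitude = 30.90 × cos φ = 24.4890 m, so Δλ = 35.4 / 24.4890 = 1.446″.

Δλ = 1.4″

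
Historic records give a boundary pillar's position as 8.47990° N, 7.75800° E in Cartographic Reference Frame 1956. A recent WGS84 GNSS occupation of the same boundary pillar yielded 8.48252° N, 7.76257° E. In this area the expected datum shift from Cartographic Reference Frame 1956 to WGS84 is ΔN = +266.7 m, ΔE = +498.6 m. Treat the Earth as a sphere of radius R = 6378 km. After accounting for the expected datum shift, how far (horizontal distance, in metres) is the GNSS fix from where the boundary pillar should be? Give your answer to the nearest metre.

Observed coordinate differences: Δφ = +0.00262°, Δλ = +0.00457°.
Converting to metres (1° lat = 111317 m, cos φ = 0.989068): observed ΔN = 291.7 m, observed ΔE = 503.2 m.
Subtracting the expected shift leaves a residual of 291.7 − (266.7) = 25.0 m north and 503.2 − (498.6) = 4.6 m east.
Residual distance = √(25.0² + 4.6²) = 25.4 m.

25 m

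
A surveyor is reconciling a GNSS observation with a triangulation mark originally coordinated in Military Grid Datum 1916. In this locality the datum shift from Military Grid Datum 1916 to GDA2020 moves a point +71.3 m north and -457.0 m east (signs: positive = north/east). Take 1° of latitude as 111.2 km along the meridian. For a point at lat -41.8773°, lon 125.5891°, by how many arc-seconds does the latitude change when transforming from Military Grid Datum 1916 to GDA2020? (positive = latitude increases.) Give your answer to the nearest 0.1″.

1° of latitude = 111.2 km, so Δφ = 71.3 / 111200 = 0.0006412° = 2.308″.

Δφ = 2.3″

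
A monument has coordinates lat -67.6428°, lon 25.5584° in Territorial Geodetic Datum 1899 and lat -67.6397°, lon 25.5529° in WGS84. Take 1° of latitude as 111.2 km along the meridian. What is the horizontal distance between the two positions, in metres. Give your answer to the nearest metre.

Δφ = -67.6397° − -67.6428° = +0.0031°; Δλ = 25.5529° − 25.5584° = -0.0055°.
ΔN = Δφ × 111200 = 344.7 m; ΔE = Δλ × 111200 × cos(-67.6428°) = -0.0055 × 111200 × 0.380380 = -232.6 m.
Distance = √(ΔE² + ΔN²) = √((-232.6)² + 344.7²) = 415.9 m.

416 m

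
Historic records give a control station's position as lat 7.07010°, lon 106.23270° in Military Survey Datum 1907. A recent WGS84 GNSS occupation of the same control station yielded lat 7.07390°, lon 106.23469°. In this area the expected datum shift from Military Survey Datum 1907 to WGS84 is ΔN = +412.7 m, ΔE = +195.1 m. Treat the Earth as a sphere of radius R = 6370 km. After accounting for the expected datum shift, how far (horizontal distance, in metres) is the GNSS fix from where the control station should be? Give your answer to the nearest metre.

Observed coordinate differences: Δφ = +0.00380°, Δλ = +0.00199°.
Converting to metres (1° lat = 111177 m, cos φ = 0.992396): observed ΔN = 422.5 m, observed ΔE = 219.6 m.
Subtracting the expected shift leaves a residual of 422.5 − (412.7) = 9.8 m north and 219.6 − (195.1) = 24.5 m east.
Residual distance = √(9.8² + 24.5²) = 26.3 m.

26 m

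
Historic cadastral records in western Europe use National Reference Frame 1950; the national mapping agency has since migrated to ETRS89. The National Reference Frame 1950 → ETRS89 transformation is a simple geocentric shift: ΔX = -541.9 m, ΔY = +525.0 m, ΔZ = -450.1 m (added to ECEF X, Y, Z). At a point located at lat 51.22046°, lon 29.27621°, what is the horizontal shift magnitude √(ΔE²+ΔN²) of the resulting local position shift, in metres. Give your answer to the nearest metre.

732 m

At φ = 51.22046°, λ = 29.27621°: sin φ = 0.779562, cos φ = 0.626325, sin λ = 0.489020, cos λ = 0.872272.
ΔE = −sin λ·ΔX + cos λ·ΔY = −(0.489020)·(-541.9) + (0.872272)·(525.0) = 722.94 m.
ΔN = −sin φ cos λ·ΔX − sin φ sin λ·ΔY + cos φ·ΔZ = −(0.779562)(0.872272)(-541.9) − (0.779562)(0.489020)(525.0) + (0.626325)(-450.1) = -113.56 m.
Horizontal magnitude = √(ΔE² + ΔN²) = √(722.94² + (-113.56)²) = 731.81 m.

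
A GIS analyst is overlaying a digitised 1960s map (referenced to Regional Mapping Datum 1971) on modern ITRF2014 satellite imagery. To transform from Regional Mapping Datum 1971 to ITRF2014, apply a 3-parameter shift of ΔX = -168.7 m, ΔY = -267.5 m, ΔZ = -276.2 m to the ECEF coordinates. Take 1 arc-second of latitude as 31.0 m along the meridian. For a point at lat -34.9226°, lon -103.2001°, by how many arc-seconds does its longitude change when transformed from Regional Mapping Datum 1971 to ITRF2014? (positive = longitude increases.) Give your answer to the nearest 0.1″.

Δλ = -4.1″

sin φ = -0.572469, cos φ = 0.819926, sin λ = -0.973579, cos λ = -0.228353.
East component: ΔE = −sin λ·ΔX + cos λ·ΔY = −(-0.973579)(-168.7) + (-0.228353)(-267.5) = -103.16 m.
1° of latitude spans 3600 × 31.00 = 111600 m; at latitude φ, 1° of longitude spans that × cos φ = 91503.8 m, so Δλ = -103.16 / 91503.8 × 3600 = -4.059″.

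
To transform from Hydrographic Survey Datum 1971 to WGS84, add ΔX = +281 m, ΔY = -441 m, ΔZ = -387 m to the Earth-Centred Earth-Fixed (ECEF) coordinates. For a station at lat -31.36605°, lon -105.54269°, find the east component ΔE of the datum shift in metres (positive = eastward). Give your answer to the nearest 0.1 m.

ΔE = 388.9 m

At φ = -31.36605°, λ = -105.54269°: sin φ = -0.520504, cos φ = 0.853859, sin λ = -0.963431, cos λ = -0.267956.
ΔE = −sin λ·ΔX + cos λ·ΔY = −(-0.963431)·(281) + (-0.267956)·(-441) = 388.89 m.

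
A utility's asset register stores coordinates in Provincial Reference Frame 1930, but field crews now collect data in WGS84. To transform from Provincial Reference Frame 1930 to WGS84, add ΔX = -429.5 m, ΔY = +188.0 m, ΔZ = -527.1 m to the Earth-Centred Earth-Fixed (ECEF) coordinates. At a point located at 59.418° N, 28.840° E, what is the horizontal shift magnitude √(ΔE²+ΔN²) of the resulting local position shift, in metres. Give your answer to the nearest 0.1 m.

At φ = 59.418°, λ = 28.840°: sin φ = 0.860902, cos φ = 0.508771, sin λ = 0.482365, cos λ = 0.875970.
ΔE = −sin λ·ΔX + cos λ·ΔY = −(0.482365)·(-429.5) + (0.875970)·(188.0) = 371.86 m.
ΔN = −sin φ cos λ·ΔX − sin φ sin λ·ΔY + cos φ·ΔZ = −(0.860902)(0.875970)(-429.5) − (0.860902)(0.482365)(188.0) + (0.508771)(-527.1) = -22.35 m.
Horizontal magnitude = √(ΔE² + ΔN²) = √(371.86² + (-22.35)²) = 372.53 m.

372.5 m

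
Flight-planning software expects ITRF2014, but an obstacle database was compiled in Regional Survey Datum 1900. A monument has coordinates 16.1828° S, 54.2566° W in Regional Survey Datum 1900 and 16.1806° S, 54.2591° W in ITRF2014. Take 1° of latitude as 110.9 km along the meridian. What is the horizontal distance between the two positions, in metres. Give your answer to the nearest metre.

Δφ = -16.1806° − -16.1828° = +0.0022°; Δλ = -54.2591° − -54.2566° = -0.0025°.
ΔN = Δφ × 110900 = 244.0 m; ΔE = Δλ × 110900 × cos(-16.1828°) = -0.0025 × 110900 × 0.960377 = -266.3 m.
Distance = √(ΔE² + ΔN²) = √((-266.3)² + 244.0²) = 361.1 m.

361 m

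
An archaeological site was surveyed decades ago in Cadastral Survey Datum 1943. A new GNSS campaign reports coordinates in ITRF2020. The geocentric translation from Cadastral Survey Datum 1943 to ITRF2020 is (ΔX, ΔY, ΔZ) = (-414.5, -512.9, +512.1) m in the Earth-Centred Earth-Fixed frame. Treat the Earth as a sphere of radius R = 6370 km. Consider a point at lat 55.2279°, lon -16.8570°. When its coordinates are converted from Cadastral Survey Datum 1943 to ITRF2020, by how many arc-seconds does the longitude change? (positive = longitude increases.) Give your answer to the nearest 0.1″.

Δλ = -34.7″

sin φ = 0.821427, cos φ = 0.570314, sin λ = -0.289984, cos λ = 0.957031.
East component: ΔE = −sin λ·ΔX + cos λ·ΔY = −(-0.289984)(-414.5) + (0.957031)(-512.9) = -611.06 m.
1° of latitude spans πR/180 = 111177 m; at latitude φ, 1° of longitude spans that × cos φ = 63406.0 m, so Δλ = -611.06 / 63406.0 × 3600 = -34.694″.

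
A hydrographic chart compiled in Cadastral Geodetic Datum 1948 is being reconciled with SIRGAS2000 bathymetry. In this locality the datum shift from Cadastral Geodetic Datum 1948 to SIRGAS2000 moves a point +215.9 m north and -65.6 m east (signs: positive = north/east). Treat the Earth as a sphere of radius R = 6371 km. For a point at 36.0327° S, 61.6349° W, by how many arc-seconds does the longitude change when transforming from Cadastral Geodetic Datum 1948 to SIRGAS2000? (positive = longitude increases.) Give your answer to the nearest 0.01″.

At latitude -36.0327°, cos φ = 0.808681.
One radian of longitude at latitude φ spans R cos φ, so Δλ = ΔE / (R cos φ) = -65.6 / (6371000 × 0.808681) = -1.2733e-05 rad = -2.626″.

Δλ = -2.63″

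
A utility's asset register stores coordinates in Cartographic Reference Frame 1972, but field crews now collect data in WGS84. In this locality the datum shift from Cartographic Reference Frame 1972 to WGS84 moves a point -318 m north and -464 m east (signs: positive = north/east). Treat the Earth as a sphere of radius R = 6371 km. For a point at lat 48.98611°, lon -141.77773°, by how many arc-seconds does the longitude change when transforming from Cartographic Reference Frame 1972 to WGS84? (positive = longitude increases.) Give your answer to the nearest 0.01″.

Δλ = -22.89″

At latitude 48.98611°, cos φ = 0.656242.
One radian of longitude at latitude φ spans R cos φ, so Δλ = ΔE / (R cos φ) = -464.0 / (6371000 × 0.656242) = -1.1098e-04 rad = -22.891″.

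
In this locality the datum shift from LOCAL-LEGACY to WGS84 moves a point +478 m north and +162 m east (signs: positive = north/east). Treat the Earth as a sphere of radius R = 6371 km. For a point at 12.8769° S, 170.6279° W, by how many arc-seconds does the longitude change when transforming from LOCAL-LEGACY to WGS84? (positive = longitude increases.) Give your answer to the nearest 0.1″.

Δλ = 5.4″

At latitude -12.8769°, cos φ = 0.974851.
One radian of longitude at latitude φ spans R cos φ, so Δλ = ΔE / (R cos φ) = 162.0 / (6371000 × 0.974851) = 2.6084e-05 rad = 5.380″.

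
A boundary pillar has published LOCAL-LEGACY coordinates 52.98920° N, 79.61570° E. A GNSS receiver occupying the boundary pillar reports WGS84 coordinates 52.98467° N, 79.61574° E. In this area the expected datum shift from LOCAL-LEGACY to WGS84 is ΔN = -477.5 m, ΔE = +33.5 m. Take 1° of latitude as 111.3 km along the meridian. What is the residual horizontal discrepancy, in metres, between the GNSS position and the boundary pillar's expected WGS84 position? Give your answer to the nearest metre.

41 m

Observed coordinate differences: Δφ = -0.00453°, Δλ = +0.00004°.
Converting to metres (1° lat = 111300 m, cos φ = 0.601966): observed ΔN = -504.2 m, observed ΔE = 2.7 m.
Subtracting the expected shift leaves a residual of -504.2 − (-477.5) = -26.7 m north and 2.7 − (33.5) = -30.8 m east.
Residual distance = √((-26.7)² + (-30.8)²) = 40.8 m.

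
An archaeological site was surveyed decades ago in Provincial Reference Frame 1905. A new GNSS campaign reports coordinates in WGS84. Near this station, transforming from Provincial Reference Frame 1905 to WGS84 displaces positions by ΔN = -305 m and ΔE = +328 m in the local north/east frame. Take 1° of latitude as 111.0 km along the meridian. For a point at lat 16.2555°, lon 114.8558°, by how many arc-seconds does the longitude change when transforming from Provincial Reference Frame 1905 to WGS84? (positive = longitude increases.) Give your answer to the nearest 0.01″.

At latitude 16.2555°, cos φ = 0.960023.
1° of longitude at this latitude = 111.0 × cos φ = 106.56 km, so Δλ = 328.0 / 106562.6 = 0.0030780° = 11.081″.

Δλ = 11.08″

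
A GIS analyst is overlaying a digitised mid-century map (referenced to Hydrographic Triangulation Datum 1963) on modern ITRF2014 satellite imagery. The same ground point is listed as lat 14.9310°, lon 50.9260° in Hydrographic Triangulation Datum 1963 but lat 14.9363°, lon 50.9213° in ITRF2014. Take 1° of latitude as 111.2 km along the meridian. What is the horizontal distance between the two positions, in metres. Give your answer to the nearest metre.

Δφ = 14.9363° − 14.9310° = +0.0053°; Δλ = 50.9213° − 50.9260° = -0.0047°.
ΔN = Δφ × 111200 = 589.4 m; ΔE = Δλ × 111200 × cos(14.9310°) = -0.0047 × 111200 × 0.966237 = -505.0 m.
Distance = √(ΔE² + ΔN²) = √((-505.0)² + 589.4²) = 776.1 m.

776 m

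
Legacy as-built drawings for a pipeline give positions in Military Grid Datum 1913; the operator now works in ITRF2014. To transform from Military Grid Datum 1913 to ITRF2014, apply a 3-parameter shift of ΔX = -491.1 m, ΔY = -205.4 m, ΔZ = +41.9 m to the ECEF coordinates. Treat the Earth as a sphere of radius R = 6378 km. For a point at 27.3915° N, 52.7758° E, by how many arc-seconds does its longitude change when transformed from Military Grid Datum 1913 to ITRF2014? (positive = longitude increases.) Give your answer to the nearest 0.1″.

Δλ = 9.7″

sin φ = 0.460068, cos φ = 0.887884, sin λ = 0.796274, cos λ = 0.604935.
East component: ΔE = −sin λ·ΔX + cos λ·ΔY = −(0.796274)(-491.1) + (0.604935)(-205.4) = 266.80 m.
1° of latitude spans πR/180 = 111317 m; at latitude φ, 1° of longitude spans that × cos φ = 98836.6 m, so Δλ = 266.80 / 98836.6 × 3600 = 9.718″.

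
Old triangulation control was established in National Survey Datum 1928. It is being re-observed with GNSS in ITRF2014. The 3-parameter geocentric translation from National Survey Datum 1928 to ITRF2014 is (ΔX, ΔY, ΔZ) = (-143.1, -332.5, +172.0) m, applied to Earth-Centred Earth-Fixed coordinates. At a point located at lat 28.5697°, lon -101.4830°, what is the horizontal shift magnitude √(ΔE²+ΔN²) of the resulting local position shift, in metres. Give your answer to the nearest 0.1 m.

76.3 m

At φ = 28.5697°, λ = -101.4830°: sin φ = 0.478227, cos φ = 0.878236, sin λ = -0.979984, cos λ = -0.199077.
ΔE = −sin λ·ΔX + cos λ·ΔY = −(-0.979984)·(-143.1) + (-0.199077)·(-332.5) = -74.04 m.
ΔN = −sin φ cos λ·ΔX − sin φ sin λ·ΔY + cos φ·ΔZ = −(0.478227)(-0.199077)(-143.1) − (0.478227)(-0.979984)(-332.5) + (0.878236)(172.0) = -18.39 m.
Horizontal magnitude = √(ΔE² + ΔN²) = √((-74.04)² + (-18.39)²) = 76.29 m.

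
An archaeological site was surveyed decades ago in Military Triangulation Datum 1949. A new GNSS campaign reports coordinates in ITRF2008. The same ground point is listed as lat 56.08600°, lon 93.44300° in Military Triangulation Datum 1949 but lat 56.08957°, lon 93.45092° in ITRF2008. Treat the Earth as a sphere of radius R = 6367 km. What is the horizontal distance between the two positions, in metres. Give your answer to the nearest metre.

631 m

Δφ = 56.08957° − 56.08600° = +0.00357°; Δλ = 93.45092° − 93.44300° = +0.00792°.
1° along a meridian = πR/180 = 111125 m.
ΔN = Δφ × 111125 = 396.7 m; ΔE = Δλ × 111125 × cos(56.08600°) = +0.00792 × 111125 × 0.557948 = 491.1 m.
Distance = √(ΔE² + ΔN²) = √(491.1² + 396.7²) = 631.3 m.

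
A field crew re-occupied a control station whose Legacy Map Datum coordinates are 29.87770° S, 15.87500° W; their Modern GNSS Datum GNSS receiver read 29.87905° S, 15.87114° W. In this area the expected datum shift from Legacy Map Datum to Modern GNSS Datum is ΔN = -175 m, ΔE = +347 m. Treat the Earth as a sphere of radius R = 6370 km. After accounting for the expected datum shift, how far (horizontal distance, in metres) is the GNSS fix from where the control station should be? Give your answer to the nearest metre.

Observed coordinate differences: Δφ = -0.00135°, Δλ = +0.00386°.
Converting to metres (1° lat = 111177 m, cos φ = 0.867091): observed ΔN = -150.1 m, observed ΔE = 372.1 m.
Subtracting the expected shift leaves a residual of -150.1 − (-175) = 24.9 m north and 372.1 − (347) = 25.1 m east.
Residual distance = √(24.9² + 25.1²) = 35.4 m.

35 m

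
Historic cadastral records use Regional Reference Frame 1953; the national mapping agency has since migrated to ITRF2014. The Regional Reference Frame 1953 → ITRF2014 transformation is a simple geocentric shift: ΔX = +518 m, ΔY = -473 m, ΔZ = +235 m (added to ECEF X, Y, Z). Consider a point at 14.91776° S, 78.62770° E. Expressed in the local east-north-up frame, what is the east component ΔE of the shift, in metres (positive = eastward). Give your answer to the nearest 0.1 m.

ΔE = -601.1 m

The local east axis at (φ, λ) is (−sin λ, cos λ, 0), so ΔE = −sin(78.62770°)·518 + cos(78.62770°)·(-473) = -601.10 m.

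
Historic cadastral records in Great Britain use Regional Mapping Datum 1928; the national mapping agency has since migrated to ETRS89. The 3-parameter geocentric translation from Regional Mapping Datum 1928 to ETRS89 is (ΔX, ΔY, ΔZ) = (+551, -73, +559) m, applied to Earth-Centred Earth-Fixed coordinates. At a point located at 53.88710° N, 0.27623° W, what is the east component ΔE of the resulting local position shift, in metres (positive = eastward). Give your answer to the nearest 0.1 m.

ΔE = -70.3 m

At φ = 53.88710°, λ = -0.27623°: sin φ = 0.807857, cos φ = 0.589378, sin λ = -0.004821, cos λ = 0.999988.
ΔE = −sin λ·ΔX + cos λ·ΔY = −(-0.004821)·(551) + (0.999988)·(-73) = -70.34 m.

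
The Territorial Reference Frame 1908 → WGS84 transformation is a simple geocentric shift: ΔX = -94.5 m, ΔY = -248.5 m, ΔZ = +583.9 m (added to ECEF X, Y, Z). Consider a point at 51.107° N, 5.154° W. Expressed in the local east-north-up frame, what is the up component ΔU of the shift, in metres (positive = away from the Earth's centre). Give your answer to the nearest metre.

ΔU = 409 m

The local up (radial) axis is (cos φ cos λ, cos φ sin λ, sin φ), giving ΔU = -59.094 + 14.016 + 454.461 = 409.38 m.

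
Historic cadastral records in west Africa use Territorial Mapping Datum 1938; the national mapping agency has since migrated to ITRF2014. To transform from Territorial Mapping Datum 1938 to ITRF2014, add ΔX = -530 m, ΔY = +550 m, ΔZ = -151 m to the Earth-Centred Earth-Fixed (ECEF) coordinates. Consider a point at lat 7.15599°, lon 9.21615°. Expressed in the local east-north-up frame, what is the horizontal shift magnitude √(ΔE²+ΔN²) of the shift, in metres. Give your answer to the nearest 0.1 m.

635.0 m

The local east axis at (φ, λ) is (−sin λ, cos λ, 0), so ΔE = −sin(9.21615°)·(-530) + cos(9.21615°)·550 = 627.78 m.
The local north axis is (−sin φ cos λ, −sin φ sin λ, cos φ), giving ΔN = 65.170 − 10.973 − 149.824 = -95.63 m.
Horizontal magnitude = √(ΔE² + ΔN²) = √(627.78² + (-95.63)²) = 635.03 m.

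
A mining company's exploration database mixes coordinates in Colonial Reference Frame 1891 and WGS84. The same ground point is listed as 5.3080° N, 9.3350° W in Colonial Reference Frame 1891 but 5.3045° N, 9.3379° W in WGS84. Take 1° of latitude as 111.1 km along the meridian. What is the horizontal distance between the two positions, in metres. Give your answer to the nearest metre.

Δφ = 5.3045° − 5.3080° = -0.0035°; Δλ = -9.3379° − -9.3350° = -0.0029°.
ΔN = Δφ × 111100 = -388.8 m; ΔE = Δλ × 111100 × cos(5.3080°) = -0.0029 × 111100 × 0.995712 = -320.8 m.
Distance = √(ΔE² + ΔN²) = √((-320.8)² + (-388.8)²) = 504.1 m.

504 m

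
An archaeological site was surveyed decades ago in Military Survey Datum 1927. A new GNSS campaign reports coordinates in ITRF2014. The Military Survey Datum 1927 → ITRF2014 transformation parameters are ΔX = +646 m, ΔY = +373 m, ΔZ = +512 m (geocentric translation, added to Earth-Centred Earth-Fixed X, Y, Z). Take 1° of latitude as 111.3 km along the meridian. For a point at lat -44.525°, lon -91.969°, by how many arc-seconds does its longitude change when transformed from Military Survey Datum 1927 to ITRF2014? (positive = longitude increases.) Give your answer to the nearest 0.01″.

sin φ = -0.701220, cos φ = 0.712945, sin λ = -0.999410, cos λ = -0.034359.
East component: ΔE = −sin λ·ΔX + cos λ·ΔY = −(-0.999410)(646) + (-0.034359)(373) = 632.80 m.
1° of latitude spans 111300 m; at latitude φ, 1° of longitude spans that × cos φ = 79350.7 m, so Δλ = 632.80 / 79350.7 × 3600 = 28.709″.

Δλ = 28.71″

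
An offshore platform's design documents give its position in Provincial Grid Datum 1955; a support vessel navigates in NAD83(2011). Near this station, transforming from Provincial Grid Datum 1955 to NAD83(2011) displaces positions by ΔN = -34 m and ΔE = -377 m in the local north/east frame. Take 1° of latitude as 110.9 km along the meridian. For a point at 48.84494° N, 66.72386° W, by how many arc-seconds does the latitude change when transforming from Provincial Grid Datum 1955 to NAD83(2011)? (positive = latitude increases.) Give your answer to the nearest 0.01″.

1° of latitude = 110.9 km, so Δφ = -34.0 / 110900 = -0.0003066° = -1.104″.

Δφ = -1.10″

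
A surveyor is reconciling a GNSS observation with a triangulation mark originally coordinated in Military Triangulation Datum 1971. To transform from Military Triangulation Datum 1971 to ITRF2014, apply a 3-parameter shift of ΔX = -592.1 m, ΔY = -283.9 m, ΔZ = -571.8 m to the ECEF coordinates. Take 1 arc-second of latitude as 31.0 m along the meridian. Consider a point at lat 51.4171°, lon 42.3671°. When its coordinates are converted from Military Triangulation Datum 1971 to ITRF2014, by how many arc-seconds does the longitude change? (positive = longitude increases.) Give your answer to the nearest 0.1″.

sin φ = 0.781707, cos φ = 0.623646, sin λ = 0.673878, cos λ = 0.738842.
East component: ΔE = −sin λ·ΔX + cos λ·ΔY = −(0.673878)(-592.1) + (0.738842)(-283.9) = 189.25 m.
1° of latitude spans 3600 × 31.00 = 111600 m; at latitude φ, 1° of longitude spans that × cos φ = 69598.9 m, so Δλ = 189.25 / 69598.9 × 3600 = 9.789″.

Δλ = 9.8″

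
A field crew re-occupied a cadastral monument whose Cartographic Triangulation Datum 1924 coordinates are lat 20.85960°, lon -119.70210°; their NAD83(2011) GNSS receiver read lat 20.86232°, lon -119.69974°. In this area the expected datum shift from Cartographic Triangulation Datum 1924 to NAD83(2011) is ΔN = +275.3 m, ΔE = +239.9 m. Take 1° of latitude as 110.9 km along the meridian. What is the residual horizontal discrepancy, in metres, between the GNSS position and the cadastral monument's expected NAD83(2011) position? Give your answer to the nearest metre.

Observed coordinate differences: Δφ = +0.00272°, Δλ = +0.00236°.
Converting to metres (1° lat = 110900 m, cos φ = 0.934456): observed ΔN = 301.6 m, observed ΔE = 244.6 m.
Subtracting the expected shift leaves a residual of 301.6 − (275.3) = 26.3 m north and 244.6 − (239.9) = 4.7 m east.
Residual distance = √(26.3² + 4.7²) = 26.8 m.

27 m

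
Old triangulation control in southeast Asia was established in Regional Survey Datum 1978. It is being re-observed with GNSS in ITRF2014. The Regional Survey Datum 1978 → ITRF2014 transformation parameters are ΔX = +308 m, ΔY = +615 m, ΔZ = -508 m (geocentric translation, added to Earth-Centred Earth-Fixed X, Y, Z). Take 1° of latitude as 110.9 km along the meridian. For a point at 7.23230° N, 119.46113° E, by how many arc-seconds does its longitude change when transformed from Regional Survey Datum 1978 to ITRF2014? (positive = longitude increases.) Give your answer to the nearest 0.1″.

Δλ = -18.7″

sin φ = 0.125893, cos φ = 0.992044, sin λ = 0.870690, cos λ = -0.491833.
East component: ΔE = −sin λ·ΔX + cos λ·ΔY = −(0.870690)(308) + (-0.491833)(615) = -570.65 m.
1° of latitude spans 110900 m; at latitude φ, 1° of longitude spans that × cos φ = 110017.7 m, so Δλ = -570.65 / 110017.7 × 3600 = -18.673″.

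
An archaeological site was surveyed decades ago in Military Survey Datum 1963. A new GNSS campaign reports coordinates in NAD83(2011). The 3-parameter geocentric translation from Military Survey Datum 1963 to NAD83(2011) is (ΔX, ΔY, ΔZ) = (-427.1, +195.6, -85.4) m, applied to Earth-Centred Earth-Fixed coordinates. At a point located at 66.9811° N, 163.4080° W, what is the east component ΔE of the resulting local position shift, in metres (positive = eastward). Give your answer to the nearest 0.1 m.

ΔE = -309.4 m

The local east axis at (φ, λ) is (−sin λ, cos λ, 0), so ΔE = −sin(-163.4080°)·(-427.1) + cos(-163.4080°)·195.6 = -309.42 m.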